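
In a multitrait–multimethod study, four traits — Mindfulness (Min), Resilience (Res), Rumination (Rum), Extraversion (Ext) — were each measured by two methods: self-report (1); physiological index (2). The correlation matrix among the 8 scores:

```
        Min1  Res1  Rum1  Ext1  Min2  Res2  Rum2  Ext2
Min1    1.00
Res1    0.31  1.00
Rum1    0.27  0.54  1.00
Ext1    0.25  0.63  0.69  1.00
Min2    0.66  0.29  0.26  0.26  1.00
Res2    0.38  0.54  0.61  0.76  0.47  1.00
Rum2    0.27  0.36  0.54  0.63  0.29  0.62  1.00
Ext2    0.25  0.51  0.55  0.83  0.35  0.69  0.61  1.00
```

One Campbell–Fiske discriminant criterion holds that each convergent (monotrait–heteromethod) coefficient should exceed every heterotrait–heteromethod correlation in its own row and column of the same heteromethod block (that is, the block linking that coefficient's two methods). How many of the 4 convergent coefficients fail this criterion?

Convergent coefficients and their comparison sets:
Min (methods 1·2): 0.66 vs {0.38, 0.29, 0.27, 0.26, 0.25, 0.26} → pass.
Res (methods 1·2): 0.54 vs {0.29, 0.38, 0.36, 0.61, 0.51, 0.76} → fail.
Rum (methods 1·2): 0.54 vs {0.26, 0.27, 0.61, 0.36, 0.55, 0.63} → fail.
Ext (methods 1·2): 0.83 vs {0.26, 0.25, 0.76, 0.51, 0.63, 0.55} → pass.
2 of 4 fail.

2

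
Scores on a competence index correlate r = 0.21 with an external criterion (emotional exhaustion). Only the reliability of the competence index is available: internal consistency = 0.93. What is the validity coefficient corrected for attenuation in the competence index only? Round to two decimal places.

Single correction: r_c = r_obs / √r_xx = 0.21 / √0.93 = 0.21 / 0.9644 ≈ 0.22.

0.22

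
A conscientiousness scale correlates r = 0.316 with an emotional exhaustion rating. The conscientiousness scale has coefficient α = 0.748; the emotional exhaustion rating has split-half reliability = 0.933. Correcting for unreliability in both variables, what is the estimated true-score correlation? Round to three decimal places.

r_true = r_obs / √(r_xx · r_yy) = 0.316 / √(0.748 × 0.933) = 0.316 / √0.697884 = 0.316 / 0.8354 ≈ 0.378.

0.378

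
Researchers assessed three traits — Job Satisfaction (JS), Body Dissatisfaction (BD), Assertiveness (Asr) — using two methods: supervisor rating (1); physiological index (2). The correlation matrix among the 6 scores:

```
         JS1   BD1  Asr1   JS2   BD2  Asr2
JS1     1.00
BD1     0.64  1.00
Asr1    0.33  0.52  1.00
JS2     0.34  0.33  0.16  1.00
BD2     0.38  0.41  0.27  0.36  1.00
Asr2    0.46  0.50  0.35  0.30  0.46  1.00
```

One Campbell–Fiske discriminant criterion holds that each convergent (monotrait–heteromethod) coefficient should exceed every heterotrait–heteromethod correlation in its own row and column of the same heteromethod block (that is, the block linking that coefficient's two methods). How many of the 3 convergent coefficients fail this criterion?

3

Each convergent coefficient versus the relevant comparison correlations:
JS (methods 1·2): 0.34 vs {0.38, 0.33, 0.46, 0.16} → fail.
BD (methods 1·2): 0.41 vs {0.33, 0.38, 0.50, 0.27} → fail.
Asr (methods 1·2): 0.35 vs {0.16, 0.46, 0.27, 0.50} → fail.
3 of 3 fail.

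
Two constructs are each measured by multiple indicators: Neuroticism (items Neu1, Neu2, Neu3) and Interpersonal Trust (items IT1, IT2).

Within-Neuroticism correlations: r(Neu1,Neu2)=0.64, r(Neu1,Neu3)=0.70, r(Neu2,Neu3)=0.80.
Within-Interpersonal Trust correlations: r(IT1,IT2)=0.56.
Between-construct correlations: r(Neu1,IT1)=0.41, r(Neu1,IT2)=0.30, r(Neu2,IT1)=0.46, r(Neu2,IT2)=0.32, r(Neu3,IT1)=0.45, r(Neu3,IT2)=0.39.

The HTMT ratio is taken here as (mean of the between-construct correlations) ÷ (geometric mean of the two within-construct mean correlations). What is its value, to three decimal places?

Mean between = 2.33/6 = 0.3883.
Mean within-Neu = 2.14/3 = 0.7133; mean within-IT = 0.56/1 = 0.5600.
Geometric mean = √(0.7133 × 0.5600) = 0.6320.
HTMT = 0.3883 / 0.6320 = 0.614.

0.614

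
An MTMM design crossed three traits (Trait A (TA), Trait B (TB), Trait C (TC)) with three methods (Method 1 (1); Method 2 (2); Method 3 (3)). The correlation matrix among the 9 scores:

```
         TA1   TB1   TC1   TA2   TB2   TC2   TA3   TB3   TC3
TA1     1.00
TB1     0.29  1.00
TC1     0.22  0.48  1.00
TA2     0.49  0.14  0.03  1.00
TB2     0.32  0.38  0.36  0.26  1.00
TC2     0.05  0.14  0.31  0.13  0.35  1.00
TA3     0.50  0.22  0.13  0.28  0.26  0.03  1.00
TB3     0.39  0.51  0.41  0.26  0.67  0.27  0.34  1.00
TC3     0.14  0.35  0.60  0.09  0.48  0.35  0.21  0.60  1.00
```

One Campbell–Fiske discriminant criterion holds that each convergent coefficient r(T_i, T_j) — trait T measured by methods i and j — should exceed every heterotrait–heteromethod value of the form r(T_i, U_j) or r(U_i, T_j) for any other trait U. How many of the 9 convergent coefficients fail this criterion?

Checking each validity diagonal entry against its comparison values:
TA (methods 1·2): 0.49 vs {0.32, 0.14, 0.05, 0.03} → pass.
TA (methods 1·3): 0.50 vs {0.39, 0.22, 0.14, 0.13} → pass.
TA (methods 2·3): 0.28 vs {0.26, 0.26, 0.09, 0.03} → pass.
TB (methods 1·2): 0.38 vs {0.14, 0.32, 0.14, 0.36} → pass.
TB (methods 1·3): 0.51 vs {0.22, 0.39, 0.35, 0.41} → pass.
TB (methods 2·3): 0.67 vs {0.26, 0.26, 0.48, 0.27} → pass.
TC (methods 1·2): 0.31 vs {0.03, 0.05, 0.36, 0.14} → fail.
TC (methods 1·3): 0.60 vs {0.13, 0.14, 0.41, 0.35} → pass.
TC (methods 2·3): 0.35 vs {0.03, 0.09, 0.27, 0.48} → fail.
2 of 9 fail.

2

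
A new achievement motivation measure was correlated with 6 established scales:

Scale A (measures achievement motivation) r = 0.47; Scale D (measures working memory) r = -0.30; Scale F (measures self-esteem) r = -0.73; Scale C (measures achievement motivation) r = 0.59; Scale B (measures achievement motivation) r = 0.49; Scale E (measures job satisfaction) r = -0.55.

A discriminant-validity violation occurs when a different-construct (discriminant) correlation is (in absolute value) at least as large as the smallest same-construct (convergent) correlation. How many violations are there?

2

Convergent (same construct = achievement motivation): Scale A, Scale C, Scale B.
Smallest convergent = 0.47. Discriminant |r|: 0.30, 0.73, 0.55; count ≥ 0.47 → 2.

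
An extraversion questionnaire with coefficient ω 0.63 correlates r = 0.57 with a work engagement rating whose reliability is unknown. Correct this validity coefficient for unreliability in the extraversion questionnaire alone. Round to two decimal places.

Single correction: r_c = r_obs / √r_xx = 0.57 / √0.63 = 0.57 / 0.7937 ≈ 0.72.

0.72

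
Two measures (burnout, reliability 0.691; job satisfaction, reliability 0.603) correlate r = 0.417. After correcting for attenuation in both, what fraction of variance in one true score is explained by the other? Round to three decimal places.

Disattenuated r = 0.417 / √(0.691 × 0.603) = 0.417 / 0.6455 = 0.6460.
Shared true-score variance = 0.6460² = 0.4173 ≈ 0.417.

0.417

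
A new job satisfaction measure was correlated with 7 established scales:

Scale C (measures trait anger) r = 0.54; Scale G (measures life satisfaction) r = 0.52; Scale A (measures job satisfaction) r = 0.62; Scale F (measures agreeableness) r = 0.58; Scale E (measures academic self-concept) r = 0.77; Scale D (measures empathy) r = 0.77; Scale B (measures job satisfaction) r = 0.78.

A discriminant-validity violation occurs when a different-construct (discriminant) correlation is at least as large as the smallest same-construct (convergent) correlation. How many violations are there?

2

Convergent (same construct = job satisfaction): Scale A, Scale B.
Smallest convergent = 0.62. Discriminant values: 0.54, 0.52, 0.58, 0.77, 0.77; count ≥ 0.62 → 2.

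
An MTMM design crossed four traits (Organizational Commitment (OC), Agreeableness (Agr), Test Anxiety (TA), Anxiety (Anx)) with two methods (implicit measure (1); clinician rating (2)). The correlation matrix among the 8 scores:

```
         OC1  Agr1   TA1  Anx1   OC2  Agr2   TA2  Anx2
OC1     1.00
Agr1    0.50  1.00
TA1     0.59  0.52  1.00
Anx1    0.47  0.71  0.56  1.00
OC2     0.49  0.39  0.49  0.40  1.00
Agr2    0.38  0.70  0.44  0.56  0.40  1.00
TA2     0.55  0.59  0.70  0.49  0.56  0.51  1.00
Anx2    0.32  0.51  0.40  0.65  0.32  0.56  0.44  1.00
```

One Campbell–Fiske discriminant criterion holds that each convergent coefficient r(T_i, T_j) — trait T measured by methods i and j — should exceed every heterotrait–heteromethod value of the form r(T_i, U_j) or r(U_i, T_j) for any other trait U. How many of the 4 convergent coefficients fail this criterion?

Checking each validity diagonal entry against its comparison values:
OC (methods 1·2): 0.49 vs {0.38, 0.39, 0.55, 0.49, 0.32, 0.40} → fail.
Agr (methods 1·2): 0.70 vs {0.39, 0.38, 0.59, 0.44, 0.51, 0.56} → pass.
TA (methods 1·2): 0.70 vs {0.49, 0.55, 0.44, 0.59, 0.40, 0.49} → pass.
Anx (methods 1·2): 0.65 vs {0.40, 0.32, 0.56, 0.51, 0.49, 0.40} → pass.
1 of 4 fail.

1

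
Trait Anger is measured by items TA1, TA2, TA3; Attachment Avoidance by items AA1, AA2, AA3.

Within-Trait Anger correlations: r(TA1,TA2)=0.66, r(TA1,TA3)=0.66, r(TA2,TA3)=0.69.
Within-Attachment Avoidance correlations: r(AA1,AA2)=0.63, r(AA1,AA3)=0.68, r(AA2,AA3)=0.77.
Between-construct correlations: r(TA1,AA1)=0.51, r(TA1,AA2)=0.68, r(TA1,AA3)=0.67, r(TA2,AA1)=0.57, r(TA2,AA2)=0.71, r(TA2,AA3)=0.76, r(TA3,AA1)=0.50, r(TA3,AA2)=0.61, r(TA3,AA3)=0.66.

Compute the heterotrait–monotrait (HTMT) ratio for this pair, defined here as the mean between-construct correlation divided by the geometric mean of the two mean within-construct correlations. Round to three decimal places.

Between-construct mean = 5.67/9 = 0.6300.
Mean within-TA = 2.01/3 = 0.6700; mean within-AA = 2.08/3 = 0.6933.
Geometric mean = √(0.6700 × 0.6933) = 0.6816.
HTMT = 0.6300 / 0.6816 = 0.924.

0.924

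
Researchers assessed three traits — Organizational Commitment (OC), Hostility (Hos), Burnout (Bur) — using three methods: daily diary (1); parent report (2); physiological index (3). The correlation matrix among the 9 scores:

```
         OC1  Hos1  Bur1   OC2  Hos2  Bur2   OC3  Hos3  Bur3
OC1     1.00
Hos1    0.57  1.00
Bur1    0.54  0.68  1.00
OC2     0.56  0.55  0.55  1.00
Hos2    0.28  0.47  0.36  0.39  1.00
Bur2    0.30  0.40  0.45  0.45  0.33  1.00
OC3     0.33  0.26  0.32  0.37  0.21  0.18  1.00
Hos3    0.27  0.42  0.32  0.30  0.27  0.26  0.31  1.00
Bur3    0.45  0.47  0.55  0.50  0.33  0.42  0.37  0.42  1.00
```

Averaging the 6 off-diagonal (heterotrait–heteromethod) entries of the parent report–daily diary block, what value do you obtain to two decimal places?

0.41

HTHM values (method 2 × method 1): 0.55, 0.55, 0.28, 0.36, 0.30, 0.40; mean = 2.44/6 = 0.41.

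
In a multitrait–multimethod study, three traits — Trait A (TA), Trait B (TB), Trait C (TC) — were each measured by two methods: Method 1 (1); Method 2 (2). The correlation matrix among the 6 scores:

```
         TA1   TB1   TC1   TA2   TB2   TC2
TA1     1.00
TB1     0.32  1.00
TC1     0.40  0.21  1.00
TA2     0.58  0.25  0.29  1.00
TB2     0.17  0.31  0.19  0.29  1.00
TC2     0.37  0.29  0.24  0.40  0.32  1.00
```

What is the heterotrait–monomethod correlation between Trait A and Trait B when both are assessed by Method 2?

Different traits, same method: r(TA2, TB2) = 0.29.

0.29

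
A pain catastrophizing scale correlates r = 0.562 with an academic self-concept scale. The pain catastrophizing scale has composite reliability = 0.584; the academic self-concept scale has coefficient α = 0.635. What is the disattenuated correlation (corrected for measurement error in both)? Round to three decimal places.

r_true = r_obs / √(r_xx · r_yy) = 0.562 / √(0.584 × 0.635) = 0.562 / √0.370840 = 0.562 / 0.6090 ≈ 0.923.

0.923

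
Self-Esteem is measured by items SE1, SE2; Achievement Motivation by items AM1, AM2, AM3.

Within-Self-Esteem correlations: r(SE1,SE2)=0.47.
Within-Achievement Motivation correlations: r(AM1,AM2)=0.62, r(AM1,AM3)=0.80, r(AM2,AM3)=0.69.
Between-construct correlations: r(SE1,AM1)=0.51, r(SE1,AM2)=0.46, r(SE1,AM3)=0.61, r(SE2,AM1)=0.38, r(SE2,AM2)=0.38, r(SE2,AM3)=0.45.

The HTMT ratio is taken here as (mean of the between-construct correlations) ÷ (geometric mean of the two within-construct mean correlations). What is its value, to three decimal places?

0.809

Between-construct mean = 2.79/6 = 0.4650.
Mean within-SE = 0.47/1 = 0.4700; mean within-AM = 2.11/3 = 0.7033.
Geometric mean = √(0.4700 × 0.7033) = 0.5749.
HTMT = 0.4650 / 0.5749 = 0.809.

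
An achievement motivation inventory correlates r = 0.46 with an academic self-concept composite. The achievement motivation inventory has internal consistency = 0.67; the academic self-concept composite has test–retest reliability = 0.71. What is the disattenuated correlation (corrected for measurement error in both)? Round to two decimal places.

r_true = r_obs / √(r_xx · r_yy) = 0.46 / √(0.67 × 0.71) = 0.46 / √0.4757 = 0.46 / 0.6897 ≈ 0.67.

0.67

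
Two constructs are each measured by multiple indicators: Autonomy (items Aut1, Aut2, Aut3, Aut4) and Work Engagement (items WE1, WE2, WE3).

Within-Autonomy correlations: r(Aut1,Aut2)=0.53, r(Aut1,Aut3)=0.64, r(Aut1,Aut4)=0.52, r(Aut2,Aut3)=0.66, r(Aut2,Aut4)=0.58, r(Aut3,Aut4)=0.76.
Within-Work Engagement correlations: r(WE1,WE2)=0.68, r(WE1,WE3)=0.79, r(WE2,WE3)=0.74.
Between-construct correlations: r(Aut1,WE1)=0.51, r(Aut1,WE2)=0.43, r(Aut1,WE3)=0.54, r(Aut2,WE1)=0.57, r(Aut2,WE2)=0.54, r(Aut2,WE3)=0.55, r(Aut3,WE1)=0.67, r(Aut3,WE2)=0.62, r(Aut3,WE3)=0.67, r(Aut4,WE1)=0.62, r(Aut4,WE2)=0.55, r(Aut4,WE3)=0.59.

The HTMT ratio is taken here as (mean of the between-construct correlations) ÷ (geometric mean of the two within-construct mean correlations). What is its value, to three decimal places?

Between-construct mean = 6.86/12 = 0.5717.
Mean within-Aut = 3.69/6 = 0.6150; mean within-WE = 2.21/3 = 0.7367.
Geometric mean = √(0.6150 × 0.7367) = 0.6731.
HTMT = 0.5717 / 0.6731 = 0.849.

0.849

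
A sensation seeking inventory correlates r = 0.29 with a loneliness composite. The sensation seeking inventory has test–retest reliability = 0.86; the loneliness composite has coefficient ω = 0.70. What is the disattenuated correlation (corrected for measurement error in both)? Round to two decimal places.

0.37

r_true = r_obs / √(r_xx · r_yy) = 0.29 / √(0.86 × 0.70) = 0.29 / √0.6020 = 0.29 / 0.7759 ≈ 0.37.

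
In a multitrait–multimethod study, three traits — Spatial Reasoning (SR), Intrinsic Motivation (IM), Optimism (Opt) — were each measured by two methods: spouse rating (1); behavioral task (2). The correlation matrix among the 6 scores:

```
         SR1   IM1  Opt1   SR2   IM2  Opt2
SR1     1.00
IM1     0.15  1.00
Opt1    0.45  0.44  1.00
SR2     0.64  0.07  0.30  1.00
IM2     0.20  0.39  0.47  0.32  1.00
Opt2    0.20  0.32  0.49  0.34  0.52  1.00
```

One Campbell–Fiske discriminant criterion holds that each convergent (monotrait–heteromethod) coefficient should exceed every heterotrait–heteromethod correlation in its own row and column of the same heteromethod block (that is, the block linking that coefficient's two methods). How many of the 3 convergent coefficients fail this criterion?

1

Each convergent coefficient versus the relevant comparison correlations:
SR (methods 1·2): 0.64 vs {0.20, 0.07, 0.20, 0.30} → pass.
IM (methods 1·2): 0.39 vs {0.07, 0.20, 0.32, 0.47} → fail.
Opt (methods 1·2): 0.49 vs {0.30, 0.20, 0.47, 0.32} → pass.
1 of 3 fail.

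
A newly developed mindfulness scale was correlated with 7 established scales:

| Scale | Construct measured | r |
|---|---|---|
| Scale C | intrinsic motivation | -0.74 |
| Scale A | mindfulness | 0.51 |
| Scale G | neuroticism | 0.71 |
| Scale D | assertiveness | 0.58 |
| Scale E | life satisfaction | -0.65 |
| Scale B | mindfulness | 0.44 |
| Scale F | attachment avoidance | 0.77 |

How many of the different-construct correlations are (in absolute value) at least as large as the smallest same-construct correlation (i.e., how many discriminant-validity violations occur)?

Convergent (same construct = mindfulness): Scale A, Scale B.
Smallest convergent = 0.44. Discriminant |r|: 0.74, 0.71, 0.58, 0.65, 0.77; count ≥ 0.44 → 5.

5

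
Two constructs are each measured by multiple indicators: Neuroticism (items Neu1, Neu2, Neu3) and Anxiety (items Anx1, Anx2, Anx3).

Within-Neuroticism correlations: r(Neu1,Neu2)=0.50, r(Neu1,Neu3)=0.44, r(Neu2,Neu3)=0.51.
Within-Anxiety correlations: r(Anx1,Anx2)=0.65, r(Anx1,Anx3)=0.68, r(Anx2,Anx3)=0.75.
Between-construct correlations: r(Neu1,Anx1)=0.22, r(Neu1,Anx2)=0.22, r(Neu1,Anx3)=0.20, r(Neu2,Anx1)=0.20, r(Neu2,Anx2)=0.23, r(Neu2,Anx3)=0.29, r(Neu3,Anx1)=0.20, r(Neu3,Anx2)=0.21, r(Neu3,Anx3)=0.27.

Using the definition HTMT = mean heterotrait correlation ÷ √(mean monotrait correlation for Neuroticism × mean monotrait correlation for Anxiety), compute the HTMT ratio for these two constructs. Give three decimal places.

0.392

Mean heterotrait r = 2.04/9 = 0.2267.
Mean within-Neu = 1.45/3 = 0.4833; mean within-Anx = 2.08/3 = 0.6933.
Geometric mean = √(0.4833 × 0.6933) = 0.5789.
HTMT = 0.2267 / 0.5789 = 0.392.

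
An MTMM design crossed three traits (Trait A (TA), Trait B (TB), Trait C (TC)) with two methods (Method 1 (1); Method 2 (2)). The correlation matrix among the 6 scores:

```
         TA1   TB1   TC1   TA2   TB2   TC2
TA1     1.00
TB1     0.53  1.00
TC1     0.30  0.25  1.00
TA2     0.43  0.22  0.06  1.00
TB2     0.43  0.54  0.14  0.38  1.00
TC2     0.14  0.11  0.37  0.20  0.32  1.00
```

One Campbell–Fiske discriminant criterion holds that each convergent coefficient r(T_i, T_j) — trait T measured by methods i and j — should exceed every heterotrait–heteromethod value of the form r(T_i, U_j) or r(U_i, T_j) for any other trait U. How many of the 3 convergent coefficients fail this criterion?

1

Checking each validity diagonal entry against its comparison values:
TA (methods 1·2): 0.43 vs {0.43, 0.22, 0.14, 0.06} → fail.
TB (methods 1·2): 0.54 vs {0.22, 0.43, 0.11, 0.14} → pass.
TC (methods 1·2): 0.37 vs {0.06, 0.14, 0.14, 0.11} → pass.
1 of 3 fail.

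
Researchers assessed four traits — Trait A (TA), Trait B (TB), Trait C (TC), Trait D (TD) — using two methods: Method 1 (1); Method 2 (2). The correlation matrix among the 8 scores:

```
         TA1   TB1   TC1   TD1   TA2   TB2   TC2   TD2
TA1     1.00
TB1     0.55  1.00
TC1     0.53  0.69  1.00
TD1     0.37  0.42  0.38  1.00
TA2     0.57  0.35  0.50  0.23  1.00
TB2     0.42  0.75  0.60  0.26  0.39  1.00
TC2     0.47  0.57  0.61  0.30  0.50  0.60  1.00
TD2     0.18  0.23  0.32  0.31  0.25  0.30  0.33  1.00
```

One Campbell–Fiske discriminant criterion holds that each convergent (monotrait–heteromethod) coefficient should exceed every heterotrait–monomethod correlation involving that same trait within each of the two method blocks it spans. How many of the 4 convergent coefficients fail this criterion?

2

Convergent coefficients and their comparison sets:
TA (methods 1·2): 0.57 vs {0.55, 0.39, 0.53, 0.50, 0.37, 0.25} → pass.
TB (methods 1·2): 0.75 vs {0.55, 0.39, 0.69, 0.60, 0.42, 0.30} → pass.
TC (methods 1·2): 0.61 vs {0.53, 0.50, 0.69, 0.60, 0.38, 0.33} → fail.
TD (methods 1·2): 0.31 vs {0.37, 0.25, 0.42, 0.30, 0.38, 0.33} → fail.
2 of 4 fail.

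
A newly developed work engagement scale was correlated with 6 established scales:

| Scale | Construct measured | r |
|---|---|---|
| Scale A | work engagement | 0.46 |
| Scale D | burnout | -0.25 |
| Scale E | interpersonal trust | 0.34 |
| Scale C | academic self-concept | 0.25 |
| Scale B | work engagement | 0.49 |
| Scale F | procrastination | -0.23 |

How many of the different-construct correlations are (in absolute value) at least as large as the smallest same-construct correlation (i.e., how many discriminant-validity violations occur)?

Convergent (same construct = work engagement): Scale A, Scale B.
Smallest convergent = 0.46. Discriminant |r|: 0.25, 0.34, 0.25, 0.23; count ≥ 0.46 → 0.

0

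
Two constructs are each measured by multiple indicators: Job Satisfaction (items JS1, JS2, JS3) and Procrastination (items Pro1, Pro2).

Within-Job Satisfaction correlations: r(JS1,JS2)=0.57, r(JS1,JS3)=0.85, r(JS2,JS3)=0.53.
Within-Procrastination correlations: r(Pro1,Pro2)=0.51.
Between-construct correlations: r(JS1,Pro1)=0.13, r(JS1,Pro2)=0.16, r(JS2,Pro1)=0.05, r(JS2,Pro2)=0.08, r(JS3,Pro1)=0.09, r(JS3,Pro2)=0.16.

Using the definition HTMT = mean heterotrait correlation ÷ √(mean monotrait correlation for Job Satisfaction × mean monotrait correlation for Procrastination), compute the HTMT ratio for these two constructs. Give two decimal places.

Mean heterotrait r = 0.67/6 = 0.1117.
Mean within-JS = 1.95/3 = 0.6500; mean within-Pro = 0.51/1 = 0.5100.
Geometric mean = √(0.6500 × 0.5100) = 0.5758.
HTMT = 0.1117 / 0.5758 = 0.19.

0.19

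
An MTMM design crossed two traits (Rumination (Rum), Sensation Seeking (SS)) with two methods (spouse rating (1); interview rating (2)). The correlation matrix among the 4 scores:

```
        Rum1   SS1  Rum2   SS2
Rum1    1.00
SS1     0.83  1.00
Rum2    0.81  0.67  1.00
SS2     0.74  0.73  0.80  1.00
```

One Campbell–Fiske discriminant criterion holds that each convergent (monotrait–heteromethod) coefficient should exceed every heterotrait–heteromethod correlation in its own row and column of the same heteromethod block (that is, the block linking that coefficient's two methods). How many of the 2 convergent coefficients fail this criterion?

Convergent coefficients and their comparison sets:
Rum (methods 1·2): 0.81 vs {0.74, 0.67} → pass.
SS (methods 1·2): 0.73 vs {0.67, 0.74} → fail.
1 of 2 fail.

1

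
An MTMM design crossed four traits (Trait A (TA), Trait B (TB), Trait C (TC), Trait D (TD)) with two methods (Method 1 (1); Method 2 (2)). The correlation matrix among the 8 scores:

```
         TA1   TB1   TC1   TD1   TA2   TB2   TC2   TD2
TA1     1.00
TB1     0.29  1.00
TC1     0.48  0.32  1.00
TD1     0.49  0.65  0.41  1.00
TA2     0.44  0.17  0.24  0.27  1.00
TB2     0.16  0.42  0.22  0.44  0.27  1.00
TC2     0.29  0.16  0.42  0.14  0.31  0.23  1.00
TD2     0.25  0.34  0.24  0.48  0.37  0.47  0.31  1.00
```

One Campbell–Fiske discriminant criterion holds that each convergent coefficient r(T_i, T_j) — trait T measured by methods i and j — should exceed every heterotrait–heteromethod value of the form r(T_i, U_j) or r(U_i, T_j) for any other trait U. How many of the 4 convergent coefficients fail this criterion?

1

Convergent coefficients and their comparison sets:
TA (methods 1·2): 0.44 vs {0.16, 0.17, 0.29, 0.24, 0.25, 0.27} → pass.
TB (methods 1·2): 0.42 vs {0.17, 0.16, 0.16, 0.22, 0.34, 0.44} → fail.
TC (methods 1·2): 0.42 vs {0.24, 0.29, 0.22, 0.16, 0.24, 0.14} → pass.
TD (methods 1·2): 0.48 vs {0.27, 0.25, 0.44, 0.34, 0.14, 0.24} → pass.
1 of 4 fail.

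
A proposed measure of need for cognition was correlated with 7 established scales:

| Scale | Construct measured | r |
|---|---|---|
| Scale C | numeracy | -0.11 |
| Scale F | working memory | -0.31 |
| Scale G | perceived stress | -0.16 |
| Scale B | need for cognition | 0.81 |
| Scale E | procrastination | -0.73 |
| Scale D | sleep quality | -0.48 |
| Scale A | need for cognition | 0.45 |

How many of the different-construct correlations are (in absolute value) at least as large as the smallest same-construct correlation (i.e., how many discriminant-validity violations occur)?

2

Convergent (same construct = need for cognition): Scale B, Scale A.
Smallest convergent = 0.45. Discriminant |r|: 0.11, 0.31, 0.16, 0.73, 0.48; count ≥ 0.45 → 2.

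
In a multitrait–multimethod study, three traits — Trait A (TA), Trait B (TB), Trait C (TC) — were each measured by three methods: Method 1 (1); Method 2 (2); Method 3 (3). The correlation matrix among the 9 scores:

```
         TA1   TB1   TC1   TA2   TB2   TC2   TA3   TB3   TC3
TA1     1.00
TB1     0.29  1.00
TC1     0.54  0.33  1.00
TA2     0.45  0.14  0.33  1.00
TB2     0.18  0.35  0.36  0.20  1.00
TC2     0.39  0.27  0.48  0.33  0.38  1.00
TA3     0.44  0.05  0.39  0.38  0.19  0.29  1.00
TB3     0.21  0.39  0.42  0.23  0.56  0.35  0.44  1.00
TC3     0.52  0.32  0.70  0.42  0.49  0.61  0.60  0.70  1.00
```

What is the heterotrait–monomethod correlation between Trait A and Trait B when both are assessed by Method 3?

0.44

Different traits, same method: r(TA3, TB3) = 0.44.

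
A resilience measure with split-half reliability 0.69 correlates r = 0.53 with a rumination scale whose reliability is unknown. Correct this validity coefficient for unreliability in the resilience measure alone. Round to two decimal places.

0.64

Single correction: r_c = r_obs / √r_xx = 0.53 / √0.69 = 0.53 / 0.8307 ≈ 0.64.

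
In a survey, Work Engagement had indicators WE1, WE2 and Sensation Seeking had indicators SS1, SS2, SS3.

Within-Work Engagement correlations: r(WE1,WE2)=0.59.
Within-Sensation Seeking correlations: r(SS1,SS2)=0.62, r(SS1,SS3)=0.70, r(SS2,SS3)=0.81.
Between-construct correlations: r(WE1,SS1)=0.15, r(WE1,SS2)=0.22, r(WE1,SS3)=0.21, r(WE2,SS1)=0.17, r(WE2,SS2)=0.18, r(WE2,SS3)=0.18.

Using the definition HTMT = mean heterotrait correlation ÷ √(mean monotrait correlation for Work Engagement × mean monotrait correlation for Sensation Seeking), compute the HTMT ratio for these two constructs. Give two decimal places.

0.29

Between-construct mean = 1.11/6 = 0.1850.
Mean within-WE = 0.59/1 = 0.5900; mean within-SS = 2.13/3 = 0.7100.
Geometric mean = √(0.5900 × 0.7100) = 0.6472.
HTMT = 0.1850 / 0.6472 = 0.29.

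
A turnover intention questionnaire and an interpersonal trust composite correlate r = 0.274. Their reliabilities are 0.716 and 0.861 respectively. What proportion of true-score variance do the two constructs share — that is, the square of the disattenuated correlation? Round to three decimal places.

0.122

Disattenuated r = 0.274 / √(0.716 × 0.861) = 0.274 / 0.7852 = 0.3490.
Shared true-score variance = 0.3490² = 0.1218 ≈ 0.122.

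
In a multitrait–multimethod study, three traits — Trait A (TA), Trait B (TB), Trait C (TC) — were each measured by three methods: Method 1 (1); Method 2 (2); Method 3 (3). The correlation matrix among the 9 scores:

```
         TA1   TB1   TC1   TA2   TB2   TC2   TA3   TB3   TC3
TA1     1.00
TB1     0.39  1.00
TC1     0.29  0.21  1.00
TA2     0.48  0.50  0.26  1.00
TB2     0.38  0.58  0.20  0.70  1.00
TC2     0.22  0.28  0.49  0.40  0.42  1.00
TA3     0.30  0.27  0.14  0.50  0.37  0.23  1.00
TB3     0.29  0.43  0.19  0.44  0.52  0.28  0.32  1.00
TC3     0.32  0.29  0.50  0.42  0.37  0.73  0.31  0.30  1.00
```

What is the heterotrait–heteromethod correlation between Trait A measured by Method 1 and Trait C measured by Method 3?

0.32

Different traits and methods: r(TA1, TC3) = 0.32.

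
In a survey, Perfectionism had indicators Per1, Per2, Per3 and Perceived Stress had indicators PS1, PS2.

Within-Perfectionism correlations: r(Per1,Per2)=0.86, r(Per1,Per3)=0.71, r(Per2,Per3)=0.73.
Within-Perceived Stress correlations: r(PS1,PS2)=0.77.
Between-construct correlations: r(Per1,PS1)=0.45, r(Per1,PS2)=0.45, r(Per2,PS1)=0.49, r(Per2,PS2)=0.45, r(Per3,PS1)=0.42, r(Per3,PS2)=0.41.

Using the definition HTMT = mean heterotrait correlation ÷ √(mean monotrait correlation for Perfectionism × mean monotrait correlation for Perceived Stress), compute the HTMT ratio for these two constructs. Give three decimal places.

0.579

Mean heterotrait r = 2.67/6 = 0.4450.
Mean within-Per = 2.30/3 = 0.7667; mean within-PS = 0.77/1 = 0.7700.
Geometric mean = √(0.7667 × 0.7700) = 0.7683.
HTMT = 0.4450 / 0.7683 = 0.579.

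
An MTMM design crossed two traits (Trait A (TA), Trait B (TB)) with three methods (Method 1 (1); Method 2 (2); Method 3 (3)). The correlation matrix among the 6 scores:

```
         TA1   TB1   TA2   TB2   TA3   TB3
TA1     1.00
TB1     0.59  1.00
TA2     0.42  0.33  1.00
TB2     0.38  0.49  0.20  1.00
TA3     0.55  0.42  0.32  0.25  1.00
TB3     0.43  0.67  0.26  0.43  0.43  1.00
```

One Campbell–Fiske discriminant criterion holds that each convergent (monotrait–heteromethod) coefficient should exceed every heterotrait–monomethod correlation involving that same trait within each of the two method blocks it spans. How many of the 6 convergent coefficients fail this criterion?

Convergent coefficients and their comparison sets:
TA (methods 1·2): 0.42 vs {0.59, 0.20} → fail.
TA (methods 1·3): 0.55 vs {0.59, 0.43} → fail.
TA (methods 2·3): 0.32 vs {0.20, 0.43} → fail.
TB (methods 1·2): 0.49 vs {0.59, 0.20} → fail.
TB (methods 1·3): 0.67 vs {0.59, 0.43} → pass.
TB (methods 2·3): 0.43 vs {0.20, 0.43} → fail.
5 of 6 fail.

5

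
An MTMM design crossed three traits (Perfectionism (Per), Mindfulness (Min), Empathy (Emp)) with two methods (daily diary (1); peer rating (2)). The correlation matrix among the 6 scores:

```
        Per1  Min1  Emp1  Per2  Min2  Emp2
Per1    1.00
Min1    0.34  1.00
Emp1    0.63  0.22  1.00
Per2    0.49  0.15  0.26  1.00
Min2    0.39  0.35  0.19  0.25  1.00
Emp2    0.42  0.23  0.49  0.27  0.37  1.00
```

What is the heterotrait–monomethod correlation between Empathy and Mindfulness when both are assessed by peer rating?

0.37

Different traits, same method: r(Emp2, Min2) = 0.37.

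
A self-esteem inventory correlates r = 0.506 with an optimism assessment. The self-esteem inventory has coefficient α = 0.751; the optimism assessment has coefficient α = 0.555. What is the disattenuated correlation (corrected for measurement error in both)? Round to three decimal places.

0.784

r_true = r_obs / √(r_xx · r_yy) = 0.506 / √(0.751 × 0.555) = 0.506 / √0.416805 = 0.506 / 0.6456 ≈ 0.784.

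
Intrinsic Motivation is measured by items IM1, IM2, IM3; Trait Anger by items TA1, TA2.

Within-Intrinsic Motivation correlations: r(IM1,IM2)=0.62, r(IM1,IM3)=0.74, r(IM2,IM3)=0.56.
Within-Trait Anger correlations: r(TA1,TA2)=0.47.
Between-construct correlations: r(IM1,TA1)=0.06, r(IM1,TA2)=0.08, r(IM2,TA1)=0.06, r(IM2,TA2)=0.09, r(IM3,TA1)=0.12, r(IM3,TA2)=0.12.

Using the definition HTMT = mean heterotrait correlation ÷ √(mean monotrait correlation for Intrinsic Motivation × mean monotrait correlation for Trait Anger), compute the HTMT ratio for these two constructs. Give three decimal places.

Mean heterotrait r = 0.53/6 = 0.0883.
Mean within-IM = 1.92/3 = 0.6400; mean within-TA = 0.47/1 = 0.4700.
Geometric mean = √(0.6400 × 0.4700) = 0.5485.
HTMT = 0.0883 / 0.5485 = 0.161.

0.161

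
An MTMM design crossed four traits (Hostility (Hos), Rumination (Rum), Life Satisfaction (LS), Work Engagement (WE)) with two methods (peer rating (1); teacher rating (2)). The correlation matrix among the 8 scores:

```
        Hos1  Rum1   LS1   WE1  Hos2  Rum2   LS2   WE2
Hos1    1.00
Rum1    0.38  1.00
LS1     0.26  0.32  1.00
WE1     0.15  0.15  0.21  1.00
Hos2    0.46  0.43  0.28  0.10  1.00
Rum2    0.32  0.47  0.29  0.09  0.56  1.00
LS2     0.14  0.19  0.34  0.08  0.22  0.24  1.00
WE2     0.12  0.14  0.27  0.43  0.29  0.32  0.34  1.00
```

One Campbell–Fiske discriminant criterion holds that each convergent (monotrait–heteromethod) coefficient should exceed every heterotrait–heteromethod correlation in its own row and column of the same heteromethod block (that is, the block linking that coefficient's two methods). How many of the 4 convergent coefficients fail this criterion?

Checking each validity diagonal entry against its comparison values:
Hos (methods 1·2): 0.46 vs {0.32, 0.43, 0.14, 0.28, 0.12, 0.10} → pass.
Rum (methods 1·2): 0.47 vs {0.43, 0.32, 0.19, 0.29, 0.14, 0.09} → pass.
LS (methods 1·2): 0.34 vs {0.28, 0.14, 0.29, 0.19, 0.27, 0.08} → pass.
WE (methods 1·2): 0.43 vs {0.10, 0.12, 0.09, 0.14, 0.08, 0.27} → pass.
0 of 4 fail.

0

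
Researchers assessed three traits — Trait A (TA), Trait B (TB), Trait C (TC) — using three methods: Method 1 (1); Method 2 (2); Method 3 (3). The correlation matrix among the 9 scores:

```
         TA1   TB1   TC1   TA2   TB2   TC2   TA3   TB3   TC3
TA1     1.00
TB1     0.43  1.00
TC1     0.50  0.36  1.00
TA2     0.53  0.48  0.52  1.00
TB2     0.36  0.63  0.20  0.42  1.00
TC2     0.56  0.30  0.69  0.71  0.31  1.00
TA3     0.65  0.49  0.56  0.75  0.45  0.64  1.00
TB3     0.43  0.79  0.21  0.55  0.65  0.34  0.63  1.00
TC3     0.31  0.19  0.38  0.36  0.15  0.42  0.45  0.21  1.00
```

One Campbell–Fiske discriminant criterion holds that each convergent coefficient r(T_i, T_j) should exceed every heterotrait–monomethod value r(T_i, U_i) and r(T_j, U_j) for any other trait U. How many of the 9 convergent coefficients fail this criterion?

4

Checking each validity diagonal entry against its comparison values:
TA (methods 1·2): 0.53 vs {0.43, 0.42, 0.50, 0.71} → fail.
TA (methods 1·3): 0.65 vs {0.43, 0.63, 0.50, 0.45} → pass.
TA (methods 2·3): 0.75 vs {0.42, 0.63, 0.71, 0.45} → pass.
TB (methods 1·2): 0.63 vs {0.43, 0.42, 0.36, 0.31} → pass.
TB (methods 1·3): 0.79 vs {0.43, 0.63, 0.36, 0.21} → pass.
TB (methods 2·3): 0.65 vs {0.42, 0.63, 0.31, 0.21} → pass.
TC (methods 1·2): 0.69 vs {0.50, 0.71, 0.36, 0.31} → fail.
TC (methods 1·3): 0.38 vs {0.50, 0.45, 0.36, 0.21} → fail.
TC (methods 2·3): 0.42 vs {0.71, 0.45, 0.31, 0.21} → fail.
4 of 9 fail.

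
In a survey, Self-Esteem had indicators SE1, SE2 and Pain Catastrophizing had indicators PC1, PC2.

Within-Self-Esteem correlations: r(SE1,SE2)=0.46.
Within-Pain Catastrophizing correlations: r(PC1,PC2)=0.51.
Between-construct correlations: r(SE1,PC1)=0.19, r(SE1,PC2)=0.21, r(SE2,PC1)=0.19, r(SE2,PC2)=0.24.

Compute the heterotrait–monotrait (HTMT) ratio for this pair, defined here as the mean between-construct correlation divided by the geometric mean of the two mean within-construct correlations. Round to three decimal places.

0.428

Mean between = 0.83/4 = 0.2075.
Mean within-SE = 0.46/1 = 0.4600; mean within-PC = 0.51/1 = 0.5100.
Geometric mean = √(0.4600 × 0.5100) = 0.4844.
HTMT = 0.2075 / 0.4844 = 0.428.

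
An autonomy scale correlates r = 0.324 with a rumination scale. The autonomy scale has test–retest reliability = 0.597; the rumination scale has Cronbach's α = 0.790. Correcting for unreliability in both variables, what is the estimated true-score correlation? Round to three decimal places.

0.472

r_true = r_obs / √(r_xx · r_yy) = 0.324 / √(0.597 × 0.790) = 0.324 / √0.471630 = 0.324 / 0.6868 ≈ 0.472.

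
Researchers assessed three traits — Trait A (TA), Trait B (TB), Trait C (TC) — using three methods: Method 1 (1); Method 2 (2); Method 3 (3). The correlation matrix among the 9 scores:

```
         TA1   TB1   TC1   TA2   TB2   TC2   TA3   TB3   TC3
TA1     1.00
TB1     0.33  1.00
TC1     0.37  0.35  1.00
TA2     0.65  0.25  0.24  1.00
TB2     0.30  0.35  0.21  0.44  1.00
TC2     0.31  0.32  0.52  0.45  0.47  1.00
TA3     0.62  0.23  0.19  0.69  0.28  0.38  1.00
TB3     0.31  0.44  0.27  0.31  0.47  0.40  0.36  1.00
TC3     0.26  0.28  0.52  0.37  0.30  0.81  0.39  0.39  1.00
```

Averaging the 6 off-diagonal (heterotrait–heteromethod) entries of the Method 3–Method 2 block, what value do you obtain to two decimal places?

HTHM values (method 3 × method 2): 0.28, 0.38, 0.31, 0.40, 0.37, 0.30; mean = 2.04/6 = 0.34.

0.34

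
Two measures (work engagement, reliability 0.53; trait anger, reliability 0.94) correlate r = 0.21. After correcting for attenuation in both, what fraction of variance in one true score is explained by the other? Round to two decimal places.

0.09

Disattenuated r = 0.21 / √(0.53 × 0.94) = 0.21 / 0.7058 = 0.2975.
Shared true-score variance = 0.2975² = 0.0885 ≈ 0.09.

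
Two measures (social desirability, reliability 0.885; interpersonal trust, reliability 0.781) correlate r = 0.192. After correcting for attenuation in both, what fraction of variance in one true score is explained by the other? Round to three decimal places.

0.053

Disattenuated r = 0.192 / √(0.885 × 0.781) = 0.192 / 0.8314 = 0.2309.
Shared true-score variance = 0.2309² = 0.0533 ≈ 0.053.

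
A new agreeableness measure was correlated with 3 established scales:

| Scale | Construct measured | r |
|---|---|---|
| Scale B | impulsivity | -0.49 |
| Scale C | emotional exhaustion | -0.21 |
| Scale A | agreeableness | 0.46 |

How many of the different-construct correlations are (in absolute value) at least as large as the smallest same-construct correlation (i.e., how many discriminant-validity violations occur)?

1

Convergent (same construct = agreeableness): Scale A.
Smallest convergent = 0.46. Discriminant |r|: 0.49, 0.21; count ≥ 0.46 → 1.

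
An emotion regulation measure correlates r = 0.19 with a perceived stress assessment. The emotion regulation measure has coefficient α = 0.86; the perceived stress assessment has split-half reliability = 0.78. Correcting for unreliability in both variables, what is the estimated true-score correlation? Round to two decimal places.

0.23

r_true = r_obs / √(r_xx · r_yy) = 0.19 / √(0.86 × 0.78) = 0.19 / √0.6708 = 0.19 / 0.8190 ≈ 0.23.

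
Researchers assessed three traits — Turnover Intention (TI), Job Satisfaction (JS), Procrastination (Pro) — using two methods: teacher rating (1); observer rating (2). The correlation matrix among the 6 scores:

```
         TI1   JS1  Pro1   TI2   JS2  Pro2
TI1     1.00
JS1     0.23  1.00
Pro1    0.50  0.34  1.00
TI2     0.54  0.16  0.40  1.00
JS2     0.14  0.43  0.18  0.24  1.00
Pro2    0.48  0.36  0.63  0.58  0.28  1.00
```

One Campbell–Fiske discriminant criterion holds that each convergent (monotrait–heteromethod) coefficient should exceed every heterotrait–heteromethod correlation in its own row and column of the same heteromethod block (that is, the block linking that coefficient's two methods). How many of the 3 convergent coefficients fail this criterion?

Each convergent coefficient versus the relevant comparison correlations:
TI (methods 1·2): 0.54 vs {0.14, 0.16, 0.48, 0.40} → pass.
JS (methods 1·2): 0.43 vs {0.16, 0.14, 0.36, 0.18} → pass.
Pro (methods 1·2): 0.63 vs {0.40, 0.48, 0.18, 0.36} → pass.
0 of 3 fail.

0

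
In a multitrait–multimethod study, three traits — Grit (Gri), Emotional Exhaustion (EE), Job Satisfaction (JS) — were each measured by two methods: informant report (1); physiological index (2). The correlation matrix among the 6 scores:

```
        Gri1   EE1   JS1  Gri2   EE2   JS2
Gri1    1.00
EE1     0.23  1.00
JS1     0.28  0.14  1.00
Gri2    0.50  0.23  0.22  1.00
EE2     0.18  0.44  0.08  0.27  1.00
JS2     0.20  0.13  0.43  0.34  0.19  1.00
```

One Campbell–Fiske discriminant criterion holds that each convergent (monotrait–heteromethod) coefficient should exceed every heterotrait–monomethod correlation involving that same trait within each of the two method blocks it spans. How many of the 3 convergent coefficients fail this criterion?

Checking each validity diagonal entry against its comparison values:
Gri (methods 1·2): 0.50 vs {0.23, 0.27, 0.28, 0.34} → pass.
EE (methods 1·2): 0.44 vs {0.23, 0.27, 0.14, 0.19} → pass.
JS (methods 1·2): 0.43 vs {0.28, 0.34, 0.14, 0.19} → pass.
0 of 3 fail.

0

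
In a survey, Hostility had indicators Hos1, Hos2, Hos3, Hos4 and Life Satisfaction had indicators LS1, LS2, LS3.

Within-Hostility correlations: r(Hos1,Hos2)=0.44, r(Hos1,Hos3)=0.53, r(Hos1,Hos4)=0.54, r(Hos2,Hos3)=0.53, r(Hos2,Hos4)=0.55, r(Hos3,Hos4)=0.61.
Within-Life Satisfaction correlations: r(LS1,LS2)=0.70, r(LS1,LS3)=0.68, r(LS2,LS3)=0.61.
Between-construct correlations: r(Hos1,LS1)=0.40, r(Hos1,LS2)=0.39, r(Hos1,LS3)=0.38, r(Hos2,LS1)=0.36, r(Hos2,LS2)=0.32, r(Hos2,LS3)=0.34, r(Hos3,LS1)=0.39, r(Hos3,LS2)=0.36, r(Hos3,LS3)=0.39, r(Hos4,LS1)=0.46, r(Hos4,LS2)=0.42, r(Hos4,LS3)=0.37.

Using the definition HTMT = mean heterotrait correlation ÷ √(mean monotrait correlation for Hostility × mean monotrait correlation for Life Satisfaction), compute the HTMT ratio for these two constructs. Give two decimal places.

0.64

Between-construct mean = 4.58/12 = 0.3817.
Mean within-Hos = 3.20/6 = 0.5333; mean within-LS = 1.99/3 = 0.6633.
Geometric mean = √(0.5333 × 0.6633) = 0.5948.
HTMT = 0.3817 / 0.5948 = 0.64.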